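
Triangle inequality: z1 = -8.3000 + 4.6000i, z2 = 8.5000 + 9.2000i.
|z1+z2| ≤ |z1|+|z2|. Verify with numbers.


|z1| = sqrt((-8.3)^2 + 4.6^2) = sqrt(90.05) = 9.4895
|z2| = sqrt(8.5^2 + 9.2^2) = sqrt(156.89) = 12.5256
z1+z2 = 0.2000 + 13.8000i
|z1+z2| = sqrt(190.48) = 13.8014
|z1|+|z2| = 9.4895 + 12.5256 = 22.0151

|z1+z2| = 13.8014 ≤ |z1|+|z2| = 22.0151 (verified)


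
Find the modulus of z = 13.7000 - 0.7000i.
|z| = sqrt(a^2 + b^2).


|z| = sqrt(13.7^2 + (-0.7)^2) = sqrt(187.69 + 0.49) = sqrt(188.18) = 13.7179

|z| = 13.7179


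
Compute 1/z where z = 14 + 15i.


|z|^2 = 196+225 = 421
1/z = (14 - 15i)/421

1/z = 0.0333 - 0.0356i


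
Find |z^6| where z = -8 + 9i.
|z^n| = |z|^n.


|z| = sqrt(64+81) = sqrt(145) = 12.0416
|z^6| = |z|^6 = (sqrt(145))^6 = 145^3 = 3048625

|z^6| = 3048625


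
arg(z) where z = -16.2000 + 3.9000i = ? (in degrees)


Re = -16.2, Im = 3.9
arg = atan2(3.9, -16.2) = 166.4641 degrees

arg(z) = 166.4641 degrees


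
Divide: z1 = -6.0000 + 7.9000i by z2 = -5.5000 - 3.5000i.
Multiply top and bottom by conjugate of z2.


Conjugate of z2 = -5.5000 + 3.5000i
Numerator: (-6.0000 + 7.9000i)(-5.5000 + 3.5000i) = 5.3500 - 64.4500i
Denominator: (-5.5)^2 + (-3.5)^2 = 42.5
Result = (5.3500 - 64.4500i)/42.5

0.1259 - 1.5165i


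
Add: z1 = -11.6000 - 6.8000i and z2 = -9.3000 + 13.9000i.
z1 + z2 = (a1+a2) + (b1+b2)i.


Real: -11.6 - 9.3 = -20.9
Imag: -6.8 + 13.9 = 7.1

-20.9000 + 7.1000i


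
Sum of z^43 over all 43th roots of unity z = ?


The roots are w_k = w^k with w = e^(2*pi*i/43), and (w^k)^43 = (w^43)^k.
So S = 1 + u + u^2 + ... + u^(42) with u = w^43.
43 = 1*43 + 0, so 43 is a multiple of 43 and u = (w^43)^1 = 1.
Every one of the 43 terms equals 1: S = 43

S = 43


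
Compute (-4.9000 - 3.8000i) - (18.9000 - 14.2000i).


Real: -4.9 - 18.9 = -23.8
Imag: -3.8 + 14.2 = 10.4

-23.8000 + 10.4000i


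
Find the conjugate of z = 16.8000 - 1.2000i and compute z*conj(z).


z_bar = 16.8000 + 1.2000i
z*z_bar = 16.8^2 + (-1.2)^2 = 282.24 + 1.44 = 283.68

z_bar = 16.8000 + 1.2000i, z*z_bar = 283.68


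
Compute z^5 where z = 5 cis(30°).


r^5 = 5^5 = 3125
n*theta = 5*30° = 150° = 150° (mod 360)
a = 3125*cos(150°) = -2706.3294
b = 3125*sin(150°) = 1562.5000

3125 cis(150°) = -2706.3294 + 1562.5000i


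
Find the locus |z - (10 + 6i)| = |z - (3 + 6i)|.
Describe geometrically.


Equal distances means the locus is the perpendicular bisector of z1 and z2.
Midpoint = ((10+3)/2, (6+6)/2) = (6.5000, 6.0000)

Perpendicular bisector through (6.5000, 6.0000)


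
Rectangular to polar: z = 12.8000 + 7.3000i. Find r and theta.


r = sqrt(163.84+53.29) = sqrt(217.13) = 14.7353
theta = atan2(7.3, 12.8) = 29.6967 degrees

r = 14.7353, theta = 29.6967 degrees


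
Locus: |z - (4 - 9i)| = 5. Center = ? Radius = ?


|z - z0| = r is a circle with center z0 and radius r.
Center = (4, -9), radius = 5

Circle with center (4, -9) and radius 5


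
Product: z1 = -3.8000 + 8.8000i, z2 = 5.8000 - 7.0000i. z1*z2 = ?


Real = -3.8*5.8 - 8.8*(-7) = -22.04 - (-61.6) = 39.56
Imag = -3.8*(-7) + 5.8*8.8 = 26.6 + 51.04 = 77.64

39.5600 + 77.6400i


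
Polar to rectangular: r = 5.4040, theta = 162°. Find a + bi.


a = 5.4040*cos(162°) = 5.4040*(-0.95106) = -5.1395
b = 5.4040*sin(162°) = 5.4040*0.30902 = 1.6699

-5.1395 + 1.6699i


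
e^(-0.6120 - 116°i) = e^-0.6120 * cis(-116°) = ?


e^-0.6120 = 0.5423
cos(-116°) = -0.4384
sin(-116°) = -0.8988
Real = 0.5423*(-0.4384) = -0.2377
Imag = 0.5423*(-0.8988) = -0.4874

-0.2377 - 0.4874i


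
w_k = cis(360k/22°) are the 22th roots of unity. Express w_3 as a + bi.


Angle = 360*3/22 = 49.0909°
a = cos(49.0909°) = 0.6549
b = sin(49.0909°) = 0.7557

0.6549 + 0.7557i


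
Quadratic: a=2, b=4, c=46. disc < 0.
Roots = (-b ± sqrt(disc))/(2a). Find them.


disc = 4^2 - 4*2*46 = 16 - 368 = -352
sqrt(|disc|) = sqrt(352) = 18.7617
Real part = -4/(2*2) = -1.0000
Imag part = 18.7617/(2*2) = 4.6904

-1.0000 ± 4.6904i


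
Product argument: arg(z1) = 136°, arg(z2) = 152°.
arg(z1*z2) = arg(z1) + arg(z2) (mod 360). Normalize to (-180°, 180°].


arg(z1*z2) = 136° + 152° = 288°
Normalized to (-180°, 180°]: -72°

-72°


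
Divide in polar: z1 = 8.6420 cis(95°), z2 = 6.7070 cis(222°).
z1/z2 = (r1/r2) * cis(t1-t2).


r = 8.6420 / 6.7070 = 1.2885
theta = 95° - 222° = -127° = 233° (mod 360)

1.2885 cis(233°)


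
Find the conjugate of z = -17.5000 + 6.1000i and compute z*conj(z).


z_bar = -17.5000 - 6.1000i
z*z_bar = (-17.5)^2 + 6.1^2 = 306.25 + 37.21 = 343.46

z_bar = -17.5000 - 6.1000i, z*z_bar = 343.46


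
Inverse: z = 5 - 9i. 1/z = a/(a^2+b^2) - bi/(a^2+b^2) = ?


|z|^2 = 25+81 = 106
1/z = (5 + 9i)/106

1/z = 0.0472 + 0.0849i


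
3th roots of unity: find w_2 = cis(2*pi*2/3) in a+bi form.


Angle = 360*2/3 = 240°
a = cos(240°) = -0.5000
b = sin(240°) = -0.8660

-0.5000 - 0.8660i


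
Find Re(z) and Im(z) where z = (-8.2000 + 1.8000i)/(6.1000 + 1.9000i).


Multiply by conjugate: (-8.2000 + 1.8000i)(6.1000 - 1.9000i) / (6.1^2 + 1.9^2)
Numerator real = -8.2*6.1 + 1.8*1.9 = -46.6
Numerator imag = 1.8*6.1 - (-8.2)*1.9 = 26.56
Denominator = 40.82
Re(z) = -46.6/40.82 = -1.1416
Im(z) = 26.56/40.82 = 0.6507

Re(z) = -1.1416, Im(z) = 0.6507


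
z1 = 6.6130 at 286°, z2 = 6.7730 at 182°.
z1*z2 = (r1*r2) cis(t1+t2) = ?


r = 6.6130 * 6.7730 = 44.7898
theta = 286° + 182° = 468° = 108° (mod 360)

44.7898 cis(108°)


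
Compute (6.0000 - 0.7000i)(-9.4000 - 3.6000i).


Real = 6*(-9.4) - (-0.7)*(-3.6) = -56.4 - 2.52 = -58.92
Imag = 6*(-3.6) - (9.4)*(-0.7) = -21.6 + 6.58 = -15.02

-58.9200 - 15.0200i


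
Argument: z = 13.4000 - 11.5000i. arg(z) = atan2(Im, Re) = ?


Re = 13.4, Im = -11.5
arg = atan2(-11.5, 13.4) = -40.6365 degrees

arg(z) = -40.6365 degrees


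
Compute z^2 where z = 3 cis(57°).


r^2 = 3^2 = 9
n*theta = 2*57° = 114° = 114° (mod 360)
a = 9*cos(114°) = -3.6606
b = 9*sin(114°) = 8.2219

9 cis(114°) = -3.6606 + 8.2219i


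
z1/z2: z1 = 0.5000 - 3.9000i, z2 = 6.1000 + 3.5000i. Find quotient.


Conjugate of z2 = 6.1000 - 3.5000i
Numerator: (0.5000 - 3.9000i)(6.1000 - 3.5000i) = -10.6000 - 25.5400i
Denominator: 6.1^2 + 3.5^2 = 49.46
Result = (-10.6000 - 25.5400i)/49.46

-0.2143 - 0.5164i


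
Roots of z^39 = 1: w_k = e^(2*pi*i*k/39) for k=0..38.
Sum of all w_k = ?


The sum of all 39th roots of unity is 0.
Geometric series: (1 - w^39)/(1 - w) = (1-1)/(1-w) = 0 since w^39 = 1, w ≠ 1.
Alternatively: coefficient of z^38 in z^39 - 1 is 0.

0


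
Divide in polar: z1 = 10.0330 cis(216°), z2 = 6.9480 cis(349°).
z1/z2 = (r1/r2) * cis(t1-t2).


r = 10.0330 / 6.9480 = 1.4440
theta = 216° - 349° = -133° = 227° (mod 360)

1.4440 cis(227°)


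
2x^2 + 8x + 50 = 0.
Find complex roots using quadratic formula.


disc = 8^2 - 4*2*50 = 64 - 400 = -336
sqrt(|disc|) = sqrt(336) = 18.3303
Real part = -8/(2*2) = -2.0000
Imag part = 18.3303/(2*2) = 4.5826

-2.0000 ± 4.5826i


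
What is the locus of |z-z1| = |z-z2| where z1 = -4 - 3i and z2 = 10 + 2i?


Equal distances means the locus is the perpendicular bisector of z1 and z2.
Midpoint = ((-4+10)/2, (-3+2)/2) = (3.0000, -0.5000)

Perpendicular bisector through (3.0000, -0.5000)


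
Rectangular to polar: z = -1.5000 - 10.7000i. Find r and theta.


r = sqrt(2.25+114.49) = sqrt(116.74) = 10.8046
theta = atan2(-10.7, -1.5) = -97.9801 degrees

r = 10.8046, theta = -97.9801 degrees


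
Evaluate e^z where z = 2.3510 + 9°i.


e^2.3510 = 10.49606
cos(9°) = 0.987688
sin(9°) = 0.15643
Real = 10.49606*0.987688 = 10.3668
Imag = 10.49606*0.15643 = 1.6419

10.3668 + 1.6419i


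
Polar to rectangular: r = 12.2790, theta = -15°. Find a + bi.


a = 12.2790*cos(-15°) = 12.2790*0.965926 = 11.8606
b = 12.2790*sin(-15°) = 12.2790*(-0.258819) = -3.1780

11.8606 - 3.1780i


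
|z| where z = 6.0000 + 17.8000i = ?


|z| = sqrt(6^2 + 17.8^2) = sqrt(36 + 316.84) = sqrt(352.84) = 18.7840

|z| = 18.7840


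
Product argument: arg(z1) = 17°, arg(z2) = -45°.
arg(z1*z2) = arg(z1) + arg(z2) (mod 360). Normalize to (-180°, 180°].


arg(z1*z2) = 17° - 45° = -28°
Normalized to (-180°, 180°]: -28°

-28°


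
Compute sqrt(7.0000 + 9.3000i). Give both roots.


|z| = sqrt(49+86.49) = 11.6400
sqrt((|z|+a)/2) = sqrt((11.6400+7)/2) = sqrt(9.3200) = 3.0529
sqrt((|z|-a)/2) = sqrt((11.6400-7)/2) = sqrt(2.3200) = 1.5232

±(3.0529 + 1.5232i) i.e. 3.0529 + 1.5232i and -3.0529 - 1.5232i


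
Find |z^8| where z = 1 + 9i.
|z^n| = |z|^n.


|z| = sqrt(1+81) = sqrt(82) = 9.0554
|z^8| = |z|^8 = (sqrt(82))^8 = 82^4 = 45212176

|z^8| = 45212176


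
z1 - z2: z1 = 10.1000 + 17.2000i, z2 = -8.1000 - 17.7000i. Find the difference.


Real: 10.1 + 8.1 = 18.2
Imag: 17.2 + 17.7 = 34.9

18.2000 + 34.9000i


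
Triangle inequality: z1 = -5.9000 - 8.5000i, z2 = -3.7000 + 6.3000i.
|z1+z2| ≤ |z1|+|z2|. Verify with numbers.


|z1| = sqrt((-5.9)^2 + (-8.5)^2) = sqrt(107.06) = 10.3470
|z2| = sqrt((-3.7)^2 + 6.3^2) = sqrt(53.38) = 7.3062
z1+z2 = -9.6000 - 2.2000i
|z1+z2| = sqrt(97) = 9.8489
|z1|+|z2| = 10.3470 + 7.3062 = 17.6532

|z1+z2| = 9.8489 ≤ |z1|+|z2| = 17.6532 (verified)


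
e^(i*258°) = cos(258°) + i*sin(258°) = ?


cos(258°) = -0.2079
sin(258°) = -0.9781

e^(i*258°) = -0.2079 - 0.9781i


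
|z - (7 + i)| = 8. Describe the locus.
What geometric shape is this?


|z - z0| = r is a circle with center z0 and radius r.
Center = (7, 1), radius = 8

Circle with center (7, 1) and radius 8


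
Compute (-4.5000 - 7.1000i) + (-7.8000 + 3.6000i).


Real: -4.5 - 7.8 = -12.3
Imag: -7.1 + 3.6 = -3.5

-12.3000 - 3.5000i


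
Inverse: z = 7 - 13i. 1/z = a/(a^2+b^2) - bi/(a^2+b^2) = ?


|z|^2 = 49+169 = 218
1/z = (7 + 13i)/218

1/z = 0.0321 + 0.0596i


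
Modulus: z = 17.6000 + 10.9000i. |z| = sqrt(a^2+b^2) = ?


|z| = sqrt(17.6^2 + 10.9^2) = sqrt(309.76 + 118.81) = sqrt(428.57) = 20.7019

|z| = 20.7019


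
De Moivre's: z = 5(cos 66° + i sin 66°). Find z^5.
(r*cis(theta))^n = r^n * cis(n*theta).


r^5 = 5^5 = 3125
n*theta = 5*66° = 330° = 330° (mod 360)
a = 3125*cos(330°) = 2706.3294
b = 3125*sin(330°) = -1562.5000

3125 cis(330°) = 2706.3294 - 1562.5000i


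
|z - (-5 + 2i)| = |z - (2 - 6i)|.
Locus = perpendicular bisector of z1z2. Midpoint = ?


Equal distances means the locus is the perpendicular bisector of z1 and z2.
Midpoint = ((-5+2)/2, (2+(-6))/2) = (-1.5000, -2.0000)

Perpendicular bisector through (-1.5000, -2.0000)


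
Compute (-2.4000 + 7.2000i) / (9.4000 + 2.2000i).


Conjugate of z2 = 9.4000 - 2.2000i
Numerator: (-2.4000 + 7.2000i)(9.4000 - 2.2000i) = -6.7200 + 72.9600i
Denominator: 9.4^2 + 2.2^2 = 93.2
Result = (-6.7200 + 72.9600i)/93.2

-0.0721 + 0.7828i


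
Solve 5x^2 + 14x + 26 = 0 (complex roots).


disc = 14^2 - 4*5*26 = 196 - 520 = -324
sqrt(|disc|) = sqrt(324) = 18.0000
Real part = -14/(2*5) = -1.4000
Imag part = 18.0000/(2*5) = 1.8000

-1.4000 ± 1.8000i


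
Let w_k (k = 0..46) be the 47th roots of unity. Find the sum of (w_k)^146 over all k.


The roots are w_k = w^k with w = e^(2*pi*i/47), and (w^k)^146 = (w^146)^k.
So S = 1 + u + u^2 + ... + u^(46) with u = w^146.
146 = 3*47 + 5, so 146 is not a multiple of 47: u = (w^47)^3 * w^5 = w^5 ≠ 1 (w is a primitive 47th root), while u^47 = (w^47)^146 = 1.
Geometric series: S = (1 - u^47)/(1 - u) = (1 - 1)/(1 - u) = 0

S = 0


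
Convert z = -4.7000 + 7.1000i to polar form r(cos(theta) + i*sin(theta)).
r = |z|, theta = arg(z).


r = sqrt(22.09+50.41) = sqrt(72.5) = 8.5147
theta = atan2(7.1, -4.7) = 123.5034 degrees

r = 8.5147, theta = 123.5034 degrees


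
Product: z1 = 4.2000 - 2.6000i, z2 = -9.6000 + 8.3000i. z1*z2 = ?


Real = 4.2*(-9.6) - (-2.6)*8.3 = -40.32 - (-21.58) = -18.74
Imag = 4.2*8.3 - (9.6)*(-2.6) = 34.86 + 24.96 = 59.82

-18.7400 + 59.8200i


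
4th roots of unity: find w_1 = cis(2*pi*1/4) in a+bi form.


Angle = 360*1/4 = 90°
a = cos(90°) = 0
b = sin(90°) = 1.0000

0 + 1.0000i


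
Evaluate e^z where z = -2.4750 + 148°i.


e^-2.4750 = 0.0842
cos(148°) = -0.848
sin(148°) = 0.5299
Real = 0.0842*(-0.848) = -0.0714
Imag = 0.0842*0.5299 = 0.0446

-0.0714 + 0.0446i


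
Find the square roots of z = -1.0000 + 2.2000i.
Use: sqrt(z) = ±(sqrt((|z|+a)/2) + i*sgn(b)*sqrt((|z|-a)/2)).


|z| = sqrt(1+4.84) = 2.4166
sqrt((|z|+a)/2) = sqrt((2.4166+(-1))/2) = sqrt(0.7083) = 0.8416
sqrt((|z|-a)/2) = sqrt((2.4166-(-1))/2) = sqrt(1.7083) = 1.3070

±(0.8416 + 1.3070i) i.e. 0.8416 + 1.3070i and -0.8416 - 1.3070i


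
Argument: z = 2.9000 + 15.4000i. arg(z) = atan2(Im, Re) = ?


Re = 2.9, Im = 15.4
arg = atan2(15.4, 2.9) = 79.3354 degrees

arg(z) = 79.3354 degrees


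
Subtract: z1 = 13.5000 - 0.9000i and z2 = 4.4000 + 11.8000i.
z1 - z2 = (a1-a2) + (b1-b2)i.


Real: 13.5 - 4.4 = 9.1
Imag: -0.9 - 11.8 = -12.7

9.1000 - 12.7000i


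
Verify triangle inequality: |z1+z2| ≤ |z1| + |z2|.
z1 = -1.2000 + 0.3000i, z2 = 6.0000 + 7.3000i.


|z1| = sqrt((-1.2)^2 + 0.3^2) = sqrt(1.53) = 1.2369
|z2| = sqrt(6^2 + 7.3^2) = sqrt(89.29) = 9.4493
z1+z2 = 4.8000 + 7.6000i
|z1+z2| = sqrt(80.8) = 8.9889
|z1|+|z2| = 1.2369 + 9.4493 = 10.6862

|z1+z2| = 8.9889 ≤ |z1|+|z2| = 10.6862 (verified)


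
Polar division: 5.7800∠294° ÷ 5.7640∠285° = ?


r = 5.7800 / 5.7640 = 1.0028
theta = 294° - 285° = 9° = 9° (mod 360)

1.0028 cis(9°)


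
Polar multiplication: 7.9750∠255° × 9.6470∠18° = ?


r = 7.9750 * 9.6470 = 76.9348
theta = 255° + 18° = 273° = 273° (mod 360)

76.9348 cis(273°)


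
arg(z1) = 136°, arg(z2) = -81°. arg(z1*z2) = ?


arg(z1*z2) = 136° - 81° = 55°
Normalized to (-180°, 180°]: 55°

55°


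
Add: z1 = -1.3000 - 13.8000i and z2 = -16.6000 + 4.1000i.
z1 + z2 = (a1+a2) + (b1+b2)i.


Real: -1.3 - 16.6 = -17.9
Imag: -13.8 + 4.1 = -9.7

-17.9000 - 9.7000i


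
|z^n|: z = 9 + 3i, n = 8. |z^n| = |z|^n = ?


|z| = sqrt(81+9) = sqrt(90) = 9.4868
|z^8| = |z|^8 = (sqrt(90))^8 = 90^4 = 65610000

|z^8| = 65610000


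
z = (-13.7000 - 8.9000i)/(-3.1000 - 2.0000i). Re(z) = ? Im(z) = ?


Multiply by conjugate: (-13.7000 - 8.9000i)(-3.1000 + 2.0000i) / ((-3.1)^2 + (-2)^2)
Numerator real = -13.7*(-3.1) - (8.9)*(-2) = 60.27
Numerator imag = -8.9*(-3.1) - (-13.7)*(-2) = 0.19
Denominator = 13.61
Re(z) = 60.27/13.61 = 4.4284
Im(z) = 0.19/13.61 = 0.0140

Re(z) = 4.4284, Im(z) = 0.0140


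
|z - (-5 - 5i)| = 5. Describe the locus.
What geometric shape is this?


|z - z0| = r is a circle with center z0 and radius r.
Center = (-5, -5), radius = 5

Circle with center (-5, -5) and radius 5


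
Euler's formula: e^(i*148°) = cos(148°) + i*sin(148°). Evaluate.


cos(148°) = -0.8480
sin(148°) = 0.5299

e^(i*148°) = -0.8480 + 0.5299i


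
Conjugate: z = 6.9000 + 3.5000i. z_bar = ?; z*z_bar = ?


z_bar = 6.9000 - 3.5000i
z*z_bar = 6.9^2 + 3.5^2 = 47.61 + 12.25 = 59.86

z_bar = 6.9000 - 3.5000i, z*z_bar = 59.86


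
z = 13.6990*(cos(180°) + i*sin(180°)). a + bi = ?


a = 13.6990*cos(180°) = 13.6990*(-1) = -13.6990
b = 13.6990*sin(180°) = 13.6990*0 = 0

-13.6990 + 0i


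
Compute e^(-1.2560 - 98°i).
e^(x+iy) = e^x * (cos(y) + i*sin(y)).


e^-1.2560 = 0.2848
cos(-98°) = -0.1392
sin(-98°) = -0.9903
Real = 0.2848*(-0.1392) = -0.0396
Imag = 0.2848*(-0.9903) = -0.2820

-0.0396 - 0.2820i


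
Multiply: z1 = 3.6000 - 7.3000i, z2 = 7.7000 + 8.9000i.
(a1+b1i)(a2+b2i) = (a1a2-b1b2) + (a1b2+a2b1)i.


Real = 3.6*7.7 - (-7.3)*8.9 = 27.72 - (-64.97) = 92.69
Imag = 3.6*8.9 + 7.7*(-7.3) = 32.04 - (56.21) = -24.17

92.6900 - 24.1700i


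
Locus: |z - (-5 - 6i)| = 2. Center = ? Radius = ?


|z - z0| = r is a circle with center z0 and radius r.
Center = (-5, -6), radius = 2

Circle with center (-5, -6) and radius 2


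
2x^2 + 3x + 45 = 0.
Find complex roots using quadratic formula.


disc = 3^2 - 4*2*45 = 9 - 360 = -351
sqrt(|disc|) = sqrt(351) = 18.7350
Real part = -3/(2*2) = -0.7500
Imag part = 18.7350/(2*2) = 4.6837

-0.7500 ± 4.6837i


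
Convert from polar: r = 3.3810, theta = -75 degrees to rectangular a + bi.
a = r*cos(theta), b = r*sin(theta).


a = 3.3810*cos(-75°) = 3.3810*0.25882 = 0.8751
b = 3.3810*sin(-75°) = 3.3810*(-0.96593) = -3.2658

0.8751 - 3.2658i


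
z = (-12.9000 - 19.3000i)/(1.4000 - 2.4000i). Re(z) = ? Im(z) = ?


Multiply by conjugate: (-12.9000 - 19.3000i)(1.4000 + 2.4000i) / (1.4^2 + (-2.4)^2)
Numerator real = -12.9*1.4 - (19.3)*(-2.4) = 28.26
Numerator imag = -19.3*1.4 - (-12.9)*(-2.4) = -57.98
Denominator = 7.72
Re(z) = 28.26/7.72 = 3.6606
Im(z) = -57.98/7.72 = -7.5104

Re(z) = 3.6606, Im(z) = -7.5104


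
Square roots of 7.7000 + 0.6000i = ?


|z| = sqrt(59.29+0.36) = 7.7233
sqrt((|z|+a)/2) = sqrt((7.7233+7.7)/2) = sqrt(7.7117) = 2.7770
sqrt((|z|-a)/2) = sqrt((7.7233-7.7)/2) = sqrt(0.0117) = 0.1080

±(2.7770 + 0.1080i) i.e. 2.7770 + 0.1080i and -2.7770 - 0.1080i


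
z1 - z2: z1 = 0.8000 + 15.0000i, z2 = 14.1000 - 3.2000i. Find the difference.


Real: 0.8 - 14.1 = -13.3
Imag: 15 + 3.2 = 18.2

-13.3000 + 18.2000i


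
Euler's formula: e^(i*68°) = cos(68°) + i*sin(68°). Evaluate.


cos(68°) = 0.3746
sin(68°) = 0.9272

e^(i*68°) = 0.3746 + 0.9272i


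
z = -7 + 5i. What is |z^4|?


|z| = sqrt(49+25) = sqrt(74) = 8.6023
|z^4| = |z|^4 = (sqrt(74))^4 = 74^2 = 5476

|z^4| = 5476


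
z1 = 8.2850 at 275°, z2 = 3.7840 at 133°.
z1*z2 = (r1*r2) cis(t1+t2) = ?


r = 8.2850 * 3.7840 = 31.3504
theta = 275° + 133° = 408° = 48° (mod 360)

31.3504 cis(48°)


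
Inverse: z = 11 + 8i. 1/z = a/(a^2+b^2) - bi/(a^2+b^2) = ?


|z|^2 = 121+64 = 185
1/z = (11 - 8i)/185

1/z = 0.0595 - 0.0432i


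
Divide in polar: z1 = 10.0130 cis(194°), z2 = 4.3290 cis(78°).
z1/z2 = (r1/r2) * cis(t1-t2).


r = 10.0130 / 4.3290 = 2.3130
theta = 194° - 78° = 116° = 116° (mod 360)

2.3130 cis(116°)


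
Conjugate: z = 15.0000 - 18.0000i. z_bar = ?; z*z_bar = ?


z_bar = 15.0000 + 18.0000i
z*z_bar = 15^2 + (-18)^2 = 225 + 324 = 549

z_bar = 15.0000 + 18.0000i, z*z_bar = 549


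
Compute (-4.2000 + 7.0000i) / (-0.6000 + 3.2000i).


Conjugate of z2 = -0.6000 - 3.2000i
Numerator: (-4.2000 + 7.0000i)(-0.6000 - 3.2000i) = 24.9200 + 9.2400i
Denominator: (-0.6)^2 + 3.2^2 = 10.6
Result = (24.9200 + 9.2400i)/10.6

2.3509 + 0.8717i


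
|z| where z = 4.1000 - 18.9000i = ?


|z| = sqrt(4.1^2 + (-18.9)^2) = sqrt(16.81 + 357.21) = sqrt(374.02) = 19.3396

|z| = 19.3396


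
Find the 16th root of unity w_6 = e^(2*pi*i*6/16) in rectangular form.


Angle = 360*6/16 = 135°
a = cos(135°) = -0.7071
b = sin(135°) = 0.7071

-0.7071 + 0.7071i


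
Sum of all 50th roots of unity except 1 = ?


With w = e^(2*pi*i/50), all 50 of the 50th roots of unity w^0 = 1, w, ..., w^(49) sum to 0: 1 + w + ... + w^(49) = (1 - w^50)/(1 - w) = 0 since w^50 = 1, w ≠ 1.
Removing the root 1: w + w^2 + ... + w^(49) = 0 - 1 = -1

Sum = -1


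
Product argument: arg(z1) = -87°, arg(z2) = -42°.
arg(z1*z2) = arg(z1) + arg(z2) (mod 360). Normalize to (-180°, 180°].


arg(z1*z2) = -87° - 42° = -129°
Normalized to (-180°, 180°]: -129°

-129°


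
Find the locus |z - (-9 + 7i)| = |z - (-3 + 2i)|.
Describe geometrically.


Equal distances means the locus is the perpendicular bisector of z1 and z2.
Midpoint = ((-9+(-3))/2, (7+2)/2) = (-6.0000, 4.5000)

Perpendicular bisector through (-6.0000, 4.5000)


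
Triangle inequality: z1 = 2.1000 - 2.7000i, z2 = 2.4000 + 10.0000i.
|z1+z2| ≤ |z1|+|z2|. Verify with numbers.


|z1| = sqrt(2.1^2 + (-2.7)^2) = sqrt(11.7) = 3.4205
|z2| = sqrt(2.4^2 + 10^2) = sqrt(105.76) = 10.2840
z1+z2 = 4.5000 + 7.3000i
|z1+z2| = sqrt(73.54) = 8.5755
|z1|+|z2| = 3.4205 + 10.2840 = 13.7045

|z1+z2| = 8.5755 ≤ |z1|+|z2| = 13.7045 (verified)


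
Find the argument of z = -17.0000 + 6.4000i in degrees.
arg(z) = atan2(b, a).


Re = -17, Im = 6.4
arg = atan2(6.4, -17) = 159.3701 degrees

arg(z) = 159.3701 degrees


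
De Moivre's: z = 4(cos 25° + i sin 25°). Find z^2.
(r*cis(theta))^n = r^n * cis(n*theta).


r^2 = 4^2 = 16
n*theta = 2*25° = 50° = 50° (mod 360)
a = 16*cos(50°) = 10.2846
b = 16*sin(50°) = 12.2567

16 cis(50°) = 10.2846 + 12.2567i


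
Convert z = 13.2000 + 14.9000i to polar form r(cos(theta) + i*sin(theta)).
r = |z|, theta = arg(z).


r = sqrt(174.24+222.01) = sqrt(396.25) = 19.9060
theta = atan2(14.9, 13.2) = 48.4621 degrees

r = 19.9060, theta = 48.4621 degrees


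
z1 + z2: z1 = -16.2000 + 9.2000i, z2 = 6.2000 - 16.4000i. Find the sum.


Real: -16.2 + 6.2 = -10
Imag: 9.2 - 16.4 = -7.2

-10.0000 - 7.2000i


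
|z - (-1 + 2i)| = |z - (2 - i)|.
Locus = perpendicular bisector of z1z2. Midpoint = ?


Equal distances means the locus is the perpendicular bisector of z1 and z2.
Midpoint = ((-1+2)/2, (2+(-1))/2) = (0.5000, 0.5000)

Perpendicular bisector through (0.5000, 0.5000)


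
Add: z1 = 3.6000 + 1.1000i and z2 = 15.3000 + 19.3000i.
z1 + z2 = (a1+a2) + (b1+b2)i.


Real: 3.6 + 15.3 = 18.9
Imag: 1.1 + 19.3 = 20.4

18.9000 + 20.4000i


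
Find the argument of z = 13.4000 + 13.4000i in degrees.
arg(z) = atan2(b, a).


Re = 13.4, Im = 13.4
arg = atan2(13.4, 13.4) = 45.0000 degrees

arg(z) = 45.0000 degrees


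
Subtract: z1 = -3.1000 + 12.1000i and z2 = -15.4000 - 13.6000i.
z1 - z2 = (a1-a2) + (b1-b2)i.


Real: -3.1 + 15.4 = 12.3
Imag: 12.1 + 13.6 = 25.7

12.3000 + 25.7000i


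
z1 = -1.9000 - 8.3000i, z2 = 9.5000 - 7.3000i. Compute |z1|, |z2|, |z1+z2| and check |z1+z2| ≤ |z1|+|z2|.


|z1| = sqrt((-1.9)^2 + (-8.3)^2) = sqrt(72.5) = 8.5147
|z2| = sqrt(9.5^2 + (-7.3)^2) = sqrt(143.54) = 11.9808
z1+z2 = 7.6000 - 15.6000i
|z1+z2| = sqrt(301.12) = 17.3528
|z1|+|z2| = 8.5147 + 11.9808 = 20.4955

|z1+z2| = 17.3528 ≤ |z1|+|z2| = 20.4955 (verified)


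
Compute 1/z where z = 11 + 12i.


|z|^2 = 121+144 = 265
1/z = (11 - 12i)/265

1/z = 0.0415 - 0.0453i


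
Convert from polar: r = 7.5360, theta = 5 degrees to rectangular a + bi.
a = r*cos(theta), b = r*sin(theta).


a = 7.5360*cos(5°) = 7.5360*0.99619 = 7.5073
b = 7.5360*sin(5°) = 7.5360*0.08716 = 0.6568

7.5073 + 0.6568i


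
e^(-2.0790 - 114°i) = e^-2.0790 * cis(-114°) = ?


e^-2.0790 = 0.12506
cos(-114°) = -0.4067
sin(-114°) = -0.9135
Real = 0.12506*(-0.4067) = -0.0509
Imag = 0.12506*(-0.9135) = -0.1142

-0.0509 - 0.1142i


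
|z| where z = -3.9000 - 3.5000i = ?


|z| = sqrt((-3.9)^2 + (-3.5)^2) = sqrt(15.21 + 12.25) = sqrt(27.46) = 5.2402

|z| = 5.2402


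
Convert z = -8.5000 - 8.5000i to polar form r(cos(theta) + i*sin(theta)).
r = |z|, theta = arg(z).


r = sqrt(72.25+72.25) = sqrt(144.5) = 12.0208
theta = atan2(-8.5, -8.5) = -135.0000 degrees

r = 12.0208, theta = -135.0000 degrees


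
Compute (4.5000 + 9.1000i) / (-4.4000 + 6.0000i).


Conjugate of z2 = -4.4000 - 6.0000i
Numerator: (4.5000 + 9.1000i)(-4.4000 - 6.0000i) = 34.8000 - 67.0400i
Denominator: (-4.4)^2 + 6^2 = 55.36
Result = (34.8000 - 67.0400i)/55.36

0.6286 - 1.2110i


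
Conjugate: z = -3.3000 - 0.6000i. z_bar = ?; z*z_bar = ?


z_bar = -3.3000 + 0.6000i
z*z_bar = (-3.3)^2 + (-0.6)^2 = 10.89 + 0.36 = 11.25

z_bar = -3.3000 + 0.6000i, z*z_bar = 11.25


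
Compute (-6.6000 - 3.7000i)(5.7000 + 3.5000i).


Real = -6.6*5.7 - (-3.7)*3.5 = -37.62 - (-12.95) = -24.67
Imag = -6.6*3.5 + 5.7*(-3.7) = -23.1 - (21.09) = -44.19

-24.6700 - 44.1900i


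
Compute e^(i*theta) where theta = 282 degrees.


cos(282°) = 0.2079
sin(282°) = -0.9781

e^(i*282°) = 0.2079 - 0.9781i


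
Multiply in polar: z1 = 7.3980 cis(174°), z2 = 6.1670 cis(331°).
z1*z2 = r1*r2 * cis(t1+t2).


r = 7.3980 * 6.1670 = 45.6235
theta = 174° + 331° = 505° = 145° (mod 360)

45.6235 cis(145°)


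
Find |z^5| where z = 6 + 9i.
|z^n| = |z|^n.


|z| = sqrt(36+81) = sqrt(117) = 10.8167
|z^5| = |z|^5 = (sqrt(117))^5 = 117^2 * sqrt(117) = 13689*sqrt(117)

|z^5| = 13689*sqrt(117) ≈ 148069.1742


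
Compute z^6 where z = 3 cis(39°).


r^6 = 3^6 = 729
n*theta = 6*39° = 234° = 234° (mod 360)
a = 729*cos(234°) = -428.4954
b = 729*sin(234°) = -589.7734

729 cis(234°) = -428.4954 - 589.7734i


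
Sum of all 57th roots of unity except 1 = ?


With w = e^(2*pi*i/57), all 57 of the 57th roots of unity w^0 = 1, w, ..., w^(56) sum to 0: 1 + w + ... + w^(56) = (1 - w^57)/(1 - w) = 0 since w^57 = 1, w ≠ 1.
Removing the root 1: w + w^2 + ... + w^(56) = 0 - 1 = -1

Sum = -1


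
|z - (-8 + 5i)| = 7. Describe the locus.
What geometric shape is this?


|z - z0| = r is a circle with center z0 and radius r.
Center = (-8, 5), radius = 7

Circle with center (-8, 5) and radius 7


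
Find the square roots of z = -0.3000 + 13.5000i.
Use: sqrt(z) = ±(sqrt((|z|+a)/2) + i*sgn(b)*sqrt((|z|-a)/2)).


|z| = sqrt(0.09+182.25) = 13.5033
sqrt((|z|+a)/2) = sqrt((13.5033+(-0.3))/2) = sqrt(6.6017) = 2.5694
sqrt((|z|-a)/2) = sqrt((13.5033-(-0.3))/2) = sqrt(6.9017) = 2.6271

±(2.5694 + 2.6271i) i.e. 2.5694 + 2.6271i and -2.5694 - 2.6271i


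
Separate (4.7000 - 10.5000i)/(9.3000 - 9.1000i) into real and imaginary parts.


Multiply by conjugate: (4.7000 - 10.5000i)(9.3000 + 9.1000i) / (9.3^2 + (-9.1)^2)
Numerator real = 4.7*9.3 - (10.5)*(-9.1) = 139.26
Numerator imag = -10.5*9.3 - 4.7*(-9.1) = -54.88
Denominator = 169.3
Re(z) = 139.26/169.3 = 0.8226
Im(z) = -54.88/169.3 = -0.3242

Re(z) = 0.8226, Im(z) = -0.3242


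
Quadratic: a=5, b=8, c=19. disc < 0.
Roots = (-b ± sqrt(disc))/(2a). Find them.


disc = 8^2 - 4*5*19 = 64 - 380 = -316
sqrt(|disc|) = sqrt(316) = 17.7764
Real part = -8/(2*5) = -0.8000
Imag part = 17.7764/(2*5) = 1.7776

-0.8000 ± 1.7776i


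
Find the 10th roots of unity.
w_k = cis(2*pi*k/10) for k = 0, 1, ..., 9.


The 10th roots of unity are cis(360k/10°) for k=0..9
Angle step = 360/10 = 36°
Primitive root: cis(36°)
Primitive root = 0.8090 + 0.5878i

10 roots at angles: 0°, 36°, 72°, 108°, 144°, 180°, 216°, 252°, 288°, 324°


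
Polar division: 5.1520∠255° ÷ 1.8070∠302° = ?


r = 5.1520 / 1.8070 = 2.8511
theta = 255° - 302° = -47° = 313° (mod 360)

2.8511 cis(313°)


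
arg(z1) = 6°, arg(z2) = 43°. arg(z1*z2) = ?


arg(z1*z2) = 6° + 43° = 49°
Normalized to (-180°, 180°]: 49°

49°


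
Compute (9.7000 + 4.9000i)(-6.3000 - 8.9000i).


Real = 9.7*(-6.3) - 4.9*(-8.9) = -61.11 - (-43.61) = -17.5
Imag = 9.7*(-8.9) - (6.3)*4.9 = -86.33 - (30.87) = -117.2

-17.5000 - 117.2000i


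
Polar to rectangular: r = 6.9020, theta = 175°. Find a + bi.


a = 6.9020*cos(175°) = 6.9020*(-0.99619) = -6.8757
b = 6.9020*sin(175°) = 6.9020*0.0871557 = 0.6015

-6.8757 + 0.6015i


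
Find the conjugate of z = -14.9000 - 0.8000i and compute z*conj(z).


z_bar = -14.9000 + 0.8000i
z*z_bar = (-14.9)^2 + (-0.8)^2 = 222.01 + 0.64 = 222.65

z_bar = -14.9000 + 0.8000i, z*z_bar = 222.65


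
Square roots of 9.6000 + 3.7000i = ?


|z| = sqrt(92.16+13.69) = 10.2883
sqrt((|z|+a)/2) = sqrt((10.2883+9.6)/2) = sqrt(9.9442) = 3.1534
sqrt((|z|-a)/2) = sqrt((10.2883-9.6)/2) = sqrt(0.3442) = 0.5867

±(3.1534 + 0.5867i) i.e. 3.1534 + 0.5867i and -3.1534 - 0.5867i


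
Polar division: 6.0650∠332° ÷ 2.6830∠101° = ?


r = 6.0650 / 2.6830 = 2.2605
theta = 332° - 101° = 231° = 231° (mod 360)

2.2605 cis(231°)


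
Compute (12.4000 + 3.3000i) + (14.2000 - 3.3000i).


Real: 12.4 + 14.2 = 26.6
Imag: 3.3 - 3.3 = 0

26.6000


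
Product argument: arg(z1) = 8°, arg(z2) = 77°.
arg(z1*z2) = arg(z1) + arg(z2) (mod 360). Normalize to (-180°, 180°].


arg(z1*z2) = 8° + 77° = 85°
Normalized to (-180°, 180°]: 85°

85°


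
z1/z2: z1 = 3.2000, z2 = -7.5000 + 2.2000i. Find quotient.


Conjugate of z2 = -7.5000 - 2.2000i
Numerator: (3.2000)(-7.5000 - 2.2000i) = -24.0000 - 7.0400i
Denominator: (-7.5)^2 + 2.2^2 = 61.09
Result = (-24.0000 - 7.0400i)/61.09

-0.3929 - 0.1152i


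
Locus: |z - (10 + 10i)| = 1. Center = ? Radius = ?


|z - z0| = r is a circle with center z0 and radius r.
Center = (10, 10), radius = 1

Circle with center (10, 10) and radius 1


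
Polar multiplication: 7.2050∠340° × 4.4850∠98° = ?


r = 7.2050 * 4.4850 = 32.3144
theta = 340° + 98° = 438° = 78° (mod 360)

32.3144 cis(78°)


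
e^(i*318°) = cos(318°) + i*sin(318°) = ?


cos(318°) = 0.7431
sin(318°) = -0.6691

e^(i*318°) = 0.7431 - 0.6691i


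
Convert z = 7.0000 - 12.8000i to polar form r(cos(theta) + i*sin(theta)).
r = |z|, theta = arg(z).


r = sqrt(49+163.84) = sqrt(212.84) = 14.5890
theta = atan2(-12.8, 7) = -61.3269 degrees

r = 14.5890, theta = -61.3269 degrees


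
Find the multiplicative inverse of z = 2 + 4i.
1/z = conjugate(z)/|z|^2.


|z|^2 = 4+16 = 20
1/z = (2 - 4i)/20

1/z = 0.1000 - 0.2000i


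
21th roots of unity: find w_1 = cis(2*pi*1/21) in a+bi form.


Angle = 360*1/21 = 17.1429°
a = cos(17.1429°) = 0.9556
b = sin(17.1429°) = 0.2948

0.9556 + 0.2948i


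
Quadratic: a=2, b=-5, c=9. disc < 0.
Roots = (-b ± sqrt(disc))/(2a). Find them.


disc = (-5)^2 - 4*2*9 = 25 - 72 = -47
sqrt(|disc|) = sqrt(47) = 6.8557
Real part = 5/(2*2) = 1.2500
Imag part = 6.8557/(2*2) = 1.7139

1.2500 ± 1.7139i


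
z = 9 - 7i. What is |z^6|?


|z| = sqrt(81+49) = sqrt(130) = 11.4018
|z^6| = |z|^6 = (sqrt(130))^6 = 130^3 = 2197000

|z^6| = 2197000


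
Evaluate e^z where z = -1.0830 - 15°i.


e^-1.0830 = 0.33858
cos(-15°) = 0.9659
sin(-15°) = -0.2588
Real = 0.33858*0.9659 = 0.3270
Imag = 0.33858*(-0.2588) = -0.0876

0.3270 - 0.0876i


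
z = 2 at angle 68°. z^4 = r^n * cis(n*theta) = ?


r^4 = 2^4 = 16
n*theta = 4*68° = 272° = 272° (mod 360)
a = 16*cos(272°) = 0.5584
b = 16*sin(272°) = -15.9903

16 cis(272°) = 0.5584 - 15.9903i


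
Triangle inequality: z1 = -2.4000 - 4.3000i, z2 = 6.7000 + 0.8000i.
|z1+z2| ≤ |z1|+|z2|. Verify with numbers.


|z1| = sqrt((-2.4)^2 + (-4.3)^2) = sqrt(24.25) = 4.9244
|z2| = sqrt(6.7^2 + 0.8^2) = sqrt(45.53) = 6.7476
z1+z2 = 4.3000 - 3.5000i
|z1+z2| = sqrt(30.74) = 5.5444
|z1|+|z2| = 4.9244 + 6.7476 = 11.6720

|z1+z2| = 5.5444 ≤ |z1|+|z2| = 11.6720 (verified)


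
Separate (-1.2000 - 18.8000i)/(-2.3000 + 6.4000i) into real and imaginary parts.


Multiply by conjugate: (-1.2000 - 18.8000i)(-2.3000 - 6.4000i) / ((-2.3)^2 + 6.4^2)
Numerator real = -1.2*(-2.3) - (18.8)*6.4 = -117.56
Numerator imag = -18.8*(-2.3) - (-1.2)*6.4 = 50.92
Denominator = 46.25
Re(z) = -117.56/46.25 = -2.5418
Im(z) = 50.92/46.25 = 1.1010

Re(z) = -2.5418, Im(z) = 1.1010


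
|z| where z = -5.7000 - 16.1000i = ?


|z| = sqrt((-5.7)^2 + (-16.1)^2) = sqrt(32.49 + 259.21) = sqrt(291.7) = 17.0792

|z| = 17.0792


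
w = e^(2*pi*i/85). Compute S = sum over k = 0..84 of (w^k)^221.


The roots are w_k = w^k with w = e^(2*pi*i/85), and (w^k)^221 = (w^221)^k.
So S = 1 + u + u^2 + ... + u^(84) with u = w^221.
221 = 2*85 + 51, so 221 is not a multiple of 85: u = (w^85)^2 * w^51 = w^51 ≠ 1 (w is a primitive 85th root), while u^85 = (w^85)^221 = 1.
Geometric series: S = (1 - u^85)/(1 - u) = (1 - 1)/(1 - u) = 0

S = 0


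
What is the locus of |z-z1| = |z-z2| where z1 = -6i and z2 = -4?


Equal distances means the locus is the perpendicular bisector of z1 and z2.
Midpoint = ((0+(-4))/2, (-6+0)/2) = (-2.0000, -3.0000)

Perpendicular bisector through (-2.0000, -3.0000)


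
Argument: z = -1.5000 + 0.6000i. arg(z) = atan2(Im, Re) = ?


Re = -1.5, Im = 0.6
arg = atan2(0.6, -1.5) = 158.1986 degrees

arg(z) = 158.1986 degrees


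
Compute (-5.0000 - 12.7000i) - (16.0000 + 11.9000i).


Real: -5 - 16 = -21
Imag: -12.7 - 11.9 = -24.6

-21.0000 - 24.6000i


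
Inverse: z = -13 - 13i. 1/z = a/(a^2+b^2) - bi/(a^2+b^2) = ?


|z|^2 = 169+169 = 338
1/z = (-13 + 13i)/338

1/z = -0.0385 + 0.0385i


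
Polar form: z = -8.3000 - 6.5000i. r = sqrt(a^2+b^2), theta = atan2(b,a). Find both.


r = sqrt(68.89+42.25) = sqrt(111.14) = 10.5423
theta = atan2(-6.5, -8.3) = -141.9343 degrees

r = 10.5423, theta = -141.9343 degrees


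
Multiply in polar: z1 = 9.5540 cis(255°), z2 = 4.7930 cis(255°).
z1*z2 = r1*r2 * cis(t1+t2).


r = 9.5540 * 4.7930 = 45.7923
theta = 255° + 255° = 510° = 150° (mod 360)

45.7923 cis(150°)


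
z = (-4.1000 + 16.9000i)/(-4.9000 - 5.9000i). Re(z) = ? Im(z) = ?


Multiply by conjugate: (-4.1000 + 16.9000i)(-4.9000 + 5.9000i) / ((-4.9)^2 + (-5.9)^2)
Numerator real = -4.1*(-4.9) + 16.9*(-5.9) = -79.62
Numerator imag = 16.9*(-4.9) - (-4.1)*(-5.9) = -107
Denominator = 58.82
Re(z) = -79.62/58.82 = -1.3536
Im(z) = -107/58.82 = -1.8191

Re(z) = -1.3536, Im(z) = -1.8191


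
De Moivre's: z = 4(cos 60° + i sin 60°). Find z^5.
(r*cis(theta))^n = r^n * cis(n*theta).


r^5 = 4^5 = 1024
n*theta = 5*60° = 300° = 300° (mod 360)
a = 1024*cos(300°) = 512.0000
b = 1024*sin(300°) = -886.8100

1024 cis(300°) = 512.0000 - 886.8100i


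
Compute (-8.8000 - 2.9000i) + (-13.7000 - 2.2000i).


Real: -8.8 - 13.7 = -22.5
Imag: -2.9 - 2.2 = -5.1

-22.5000 - 5.1000i


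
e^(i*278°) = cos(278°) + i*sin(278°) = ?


cos(278°) = 0.1392
sin(278°) = -0.9903

e^(i*278°) = 0.1392 - 0.9903i


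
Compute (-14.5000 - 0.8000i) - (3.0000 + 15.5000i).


Real: -14.5 - 3 = -17.5
Imag: -0.8 - 15.5 = -16.3

-17.5000 - 16.3000i


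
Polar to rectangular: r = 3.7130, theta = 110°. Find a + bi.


a = 3.7130*cos(110°) = 3.7130*(-0.34202) = -1.2699
b = 3.7130*sin(110°) = 3.7130*0.9397 = 3.4891

-1.2699 + 3.4891i


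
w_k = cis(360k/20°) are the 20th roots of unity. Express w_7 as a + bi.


Angle = 360*7/20 = 126°
a = cos(126°) = -0.5878
b = sin(126°) = 0.8090

-0.5878 + 0.8090i


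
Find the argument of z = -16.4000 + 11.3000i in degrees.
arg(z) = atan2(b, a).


Re = -16.4, Im = 11.3
arg = atan2(11.3, -16.4) = 145.4322 degrees

arg(z) = 145.4322 degrees


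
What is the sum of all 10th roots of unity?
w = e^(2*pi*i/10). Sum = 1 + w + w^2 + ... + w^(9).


The sum of all 10th roots of unity is 0.
Geometric series: (1 - w^10)/(1 - w) = (1-1)/(1-w) = 0 since w^10 = 1, w ≠ 1.
Alternatively: coefficient of z^9 in z^10 - 1 is 0.

0


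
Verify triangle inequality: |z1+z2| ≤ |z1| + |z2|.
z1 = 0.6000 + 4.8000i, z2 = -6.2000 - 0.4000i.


|z1| = sqrt(0.6^2 + 4.8^2) = sqrt(23.4) = 4.8374
|z2| = sqrt((-6.2)^2 + (-0.4)^2) = sqrt(38.6) = 6.2129
z1+z2 = -5.6000 + 4.4000i
|z1+z2| = sqrt(50.72) = 7.1218
|z1|+|z2| = 4.8374 + 6.2129 = 11.0503

|z1+z2| = 7.1218 ≤ |z1|+|z2| = 11.0503 (verified)


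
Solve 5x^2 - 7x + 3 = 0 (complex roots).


disc = (-7)^2 - 4*5*3 = 49 - 60 = -11
sqrt(|disc|) = sqrt(11) = 3.3166
Real part = 7/(2*5) = 0.7000
Imag part = 3.3166/(2*5) = 0.3317

0.7000 ± 0.3317i


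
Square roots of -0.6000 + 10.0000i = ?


|z| = sqrt(0.36+100) = 10.0180
sqrt((|z|+a)/2) = sqrt((10.0180+(-0.6))/2) = sqrt(4.7090) = 2.1700
sqrt((|z|-a)/2) = sqrt((10.0180-(-0.6))/2) = sqrt(5.3090) = 2.3041

±(2.1700 + 2.3041i) i.e. 2.1700 + 2.3041i and -2.1700 - 2.3041i


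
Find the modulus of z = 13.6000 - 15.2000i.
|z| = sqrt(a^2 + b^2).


|z| = sqrt(13.6^2 + (-15.2)^2) = sqrt(184.96 + 231.04) = sqrt(416) = 20.3961

|z| = 20.3961


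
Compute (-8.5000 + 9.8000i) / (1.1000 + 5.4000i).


Conjugate of z2 = 1.1000 - 5.4000i
Numerator: (-8.5000 + 9.8000i)(1.1000 - 5.4000i) = 43.5700 + 56.6800i
Denominator: 1.1^2 + 5.4^2 = 30.37
Result = (43.5700 + 56.6800i)/30.37

1.4346 + 1.8663i


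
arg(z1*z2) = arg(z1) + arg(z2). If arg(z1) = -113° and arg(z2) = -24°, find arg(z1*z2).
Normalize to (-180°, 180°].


arg(z1*z2) = -113° - 24° = -137°
Normalized to (-180°, 180°]: -137°

-137°


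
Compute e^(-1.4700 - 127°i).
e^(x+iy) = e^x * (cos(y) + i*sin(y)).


e^-1.4700 = 0.2299
cos(-127°) = -0.6018
sin(-127°) = -0.7986
Real = 0.2299*(-0.6018) = -0.1384
Imag = 0.2299*(-0.7986) = -0.1836

-0.1384 - 0.1836i


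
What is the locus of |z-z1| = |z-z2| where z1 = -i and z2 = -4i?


Equal distances means the locus is the perpendicular bisector of z1 and z2.
Midpoint = ((0+0)/2, (-1+(-4))/2) = (0, -2.5000)

Perpendicular bisector through (0, -2.5000)


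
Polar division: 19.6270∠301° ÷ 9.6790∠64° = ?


r = 19.6270 / 9.6790 = 2.0278
theta = 301° - 64° = 237° = 237° (mod 360)

2.0278 cis(237°)


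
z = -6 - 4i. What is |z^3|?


|z| = sqrt(36+16) = sqrt(52) = 7.2111
|z^3| = |z|^3 = (sqrt(52))^3 = 52*sqrt(52)

|z^3| = 52*sqrt(52) ≈ 374.9773


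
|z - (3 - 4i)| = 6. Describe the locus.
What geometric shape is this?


|z - z0| = r is a circle with center z0 and radius r.
Center = (3, -4), radius = 6

Circle with center (3, -4) and radius 6


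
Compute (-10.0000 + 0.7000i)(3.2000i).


Real = -10*0 - 0.7*3.2 = 0 - 2.24 = -2.24
Imag = -10*3.2 + 0*0.7 = -32 + 0 = -32

-2.2400 - 32.0000i


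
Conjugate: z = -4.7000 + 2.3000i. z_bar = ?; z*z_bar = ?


z_bar = -4.7000 - 2.3000i
z*z_bar = (-4.7)^2 + 2.3^2 = 22.09 + 5.29 = 27.38

z_bar = -4.7000 - 2.3000i, z*z_bar = 27.38


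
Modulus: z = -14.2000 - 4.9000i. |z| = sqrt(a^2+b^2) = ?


|z| = sqrt((-14.2)^2 + (-4.9)^2) = sqrt(201.64 + 24.01) = sqrt(225.65) = 15.0217

|z| = 15.0217


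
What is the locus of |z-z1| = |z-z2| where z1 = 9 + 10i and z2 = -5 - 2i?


Equal distances means the locus is the perpendicular bisector of z1 and z2.
Midpoint = ((9+(-5))/2, (10+(-2))/2) = (2.0000, 4.0000)

Perpendicular bisector through (2.0000, 4.0000)


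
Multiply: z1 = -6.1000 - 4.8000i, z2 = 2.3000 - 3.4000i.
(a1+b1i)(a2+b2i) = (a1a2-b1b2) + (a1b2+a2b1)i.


Real = -6.1*2.3 - (-4.8)*(-3.4) = -14.03 - 16.32 = -30.35
Imag = -6.1*(-3.4) + 2.3*(-4.8) = 20.74 - (11.04) = 9.7

-30.3500 + 9.7000i


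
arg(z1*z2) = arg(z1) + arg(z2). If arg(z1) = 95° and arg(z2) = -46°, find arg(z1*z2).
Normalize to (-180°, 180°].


arg(z1*z2) = 95° - 46° = 49°
Normalized to (-180°, 180°]: 49°

49°


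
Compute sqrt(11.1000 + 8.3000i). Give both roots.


|z| = sqrt(123.21+68.89) = 13.8600
sqrt((|z|+a)/2) = sqrt((13.8600+11.1)/2) = sqrt(12.4800) = 3.5327
sqrt((|z|-a)/2) = sqrt((13.8600-11.1)/2) = sqrt(1.3800) = 1.1747

±(3.5327 + 1.1747i) i.e. 3.5327 + 1.1747i and -3.5327 - 1.1747i


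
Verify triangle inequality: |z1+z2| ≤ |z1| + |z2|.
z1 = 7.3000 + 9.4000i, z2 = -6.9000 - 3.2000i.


|z1| = sqrt(7.3^2 + 9.4^2) = sqrt(141.65) = 11.9017
|z2| = sqrt((-6.9)^2 + (-3.2)^2) = sqrt(57.85) = 7.6059
z1+z2 = 0.4000 + 6.2000i
|z1+z2| = sqrt(38.6) = 6.2129
|z1|+|z2| = 11.9017 + 7.6059 = 19.5076

|z1+z2| = 6.2129 ≤ |z1|+|z2| = 19.5076 (verified)


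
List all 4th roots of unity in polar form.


The 4th roots of unity are cis(360k/4°) for k=0..3
Angle step = 360/4 = 90°
Primitive root: cis(90°)
Primitive root = 0 + 1.0000i

4 roots at angles: 0°, 90°, 180°, 270°


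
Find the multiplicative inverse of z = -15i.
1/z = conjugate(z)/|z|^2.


|z|^2 = 0+225 = 225
1/z = (0 + 15i)/225

1/z = 0 + 0.0667i


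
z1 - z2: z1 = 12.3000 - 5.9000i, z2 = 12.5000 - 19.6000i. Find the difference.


Real: 12.3 - 12.5 = -0.2
Imag: -5.9 + 19.6 = 13.7

-0.2000 + 13.7000i


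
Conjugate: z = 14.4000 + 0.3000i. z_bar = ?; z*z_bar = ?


z_bar = 14.4000 - 0.3000i
z*z_bar = 14.4^2 + 0.3^2 = 207.36 + 0.09 = 207.45

z_bar = 14.4000 - 0.3000i, z*z_bar = 207.45


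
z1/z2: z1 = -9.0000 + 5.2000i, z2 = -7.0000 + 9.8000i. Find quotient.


Conjugate of z2 = -7.0000 - 9.8000i
Numerator: (-9.0000 + 5.2000i)(-7.0000 - 9.8000i) = 113.9600 + 51.8000i
Denominator: (-7)^2 + 9.8^2 = 145.04
Result = (113.9600 + 51.8000i)/145.04

0.7857 + 0.3571i


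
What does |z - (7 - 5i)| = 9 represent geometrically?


|z - z0| = r is a circle with center z0 and radius r.
Center = (7, -5), radius = 9

Circle with center (7, -5) and radius 9
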